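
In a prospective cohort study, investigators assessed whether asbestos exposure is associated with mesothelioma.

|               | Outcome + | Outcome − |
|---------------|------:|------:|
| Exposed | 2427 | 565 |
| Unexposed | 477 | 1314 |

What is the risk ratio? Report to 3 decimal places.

Cells: a = 2427, b = 565, c = 477, d = 1314.
Risk in exposed = 2427/2992 = 0.81116; risk in unexposed = 477/1791 = 0.26633.
RR = 0.81116 / 0.26633 = 3.04569
The risk among the exposed is 3.05 times that among the unexposed.

3.046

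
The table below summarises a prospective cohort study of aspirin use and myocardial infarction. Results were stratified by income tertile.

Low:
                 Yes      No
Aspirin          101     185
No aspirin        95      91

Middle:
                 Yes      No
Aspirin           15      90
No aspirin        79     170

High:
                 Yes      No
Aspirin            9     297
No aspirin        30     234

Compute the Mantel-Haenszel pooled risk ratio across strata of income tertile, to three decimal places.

RR_MH = Σ(aᵢ·n₀ᵢ/nᵢ) / Σ(cᵢ·n₁ᵢ/nᵢ), with n₁ᵢ = aᵢ+bᵢ (exposed), n₀ᵢ = cᵢ+dᵢ (unexposed), nᵢ = n₁ᵢ+n₀ᵢ.
Stratum 1 (Low): n₁ = 286, n₀ = 186, n = 472; a·n₀/n = 101·186/472 = 39.8008; c·n₁/n = 95·286/472 = 57.5636
Stratum 2 (Middle): n₁ = 105, n₀ = 249, n = 354; a·n₀/n = 15·249/354 = 10.5508; c·n₁/n = 79·105/354 = 23.4322
Stratum 3 (High): n₁ = 306, n₀ = 264, n = 570; a·n₀/n = 9·264/570 = 4.1684; c·n₁/n = 30·306/570 = 16.1053
RR_MH = (39.8008 + 10.5508 + 4.1684) / (57.5636 + 23.4322 + 16.1053) = 54.5201 / 97.1010 = 0.56148

0.561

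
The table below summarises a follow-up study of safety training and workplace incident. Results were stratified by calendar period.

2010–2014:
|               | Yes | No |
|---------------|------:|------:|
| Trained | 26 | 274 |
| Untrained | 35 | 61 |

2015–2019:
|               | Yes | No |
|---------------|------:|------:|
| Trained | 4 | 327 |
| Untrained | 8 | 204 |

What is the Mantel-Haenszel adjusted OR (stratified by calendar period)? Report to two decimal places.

OR_MH = Σ(aᵢdᵢ/nᵢ) / Σ(bᵢcᵢ/nᵢ), where nᵢ is the stratum total.
Stratum 1 (2010–2014): n = 396; a·d/n = 26·61/396 = 4.0051; b·c/n = 274·35/396 = 24.2172
Stratum 2 (2015–2019): n = 543; a·d/n = 4·204/543 = 1.5028; b·c/n = 327·8/543 = 4.8177
OR_MH = (4.0051 + 1.5028) / (24.2172 + 4.8177) = 5.5078 / 29.0349 = 0.18970

0.19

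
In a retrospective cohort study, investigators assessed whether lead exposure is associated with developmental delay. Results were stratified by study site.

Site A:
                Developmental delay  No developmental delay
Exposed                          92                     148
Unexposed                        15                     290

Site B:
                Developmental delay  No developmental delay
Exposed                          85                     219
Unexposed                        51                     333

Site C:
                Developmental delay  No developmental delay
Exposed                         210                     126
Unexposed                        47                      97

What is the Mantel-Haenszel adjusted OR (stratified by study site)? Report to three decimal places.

4.060

OR_MH = Σ(aᵢdᵢ/nᵢ) / Σ(bᵢcᵢ/nᵢ), where nᵢ is the stratum total.
Stratum 1 (Site A): n = 545; a·d/n = 92·290/545 = 48.9541; b·c/n = 148·15/545 = 4.0734
Stratum 2 (Site B): n = 688; a·d/n = 85·333/688 = 41.1410; b·c/n = 219·51/688 = 16.2340
Stratum 3 (Site C): n = 480; a·d/n = 210·97/480 = 42.4375; b·c/n = 126·47/480 = 12.3375
OR_MH = (48.9541 + 41.1410 + 42.4375) / (4.0734 + 16.2340 + 12.3375) = 132.5326 / 32.6449 = 4.05983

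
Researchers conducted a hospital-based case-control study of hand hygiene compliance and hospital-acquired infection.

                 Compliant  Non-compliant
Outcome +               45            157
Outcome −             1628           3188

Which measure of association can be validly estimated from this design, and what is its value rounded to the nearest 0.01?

Reading the table with exposure as columns: a = 45 (Compliant, case), b = 1628 (Compliant, non-case), c = 157 (Non-compliant, case), d = 3188.
This is a hospital-based case-control study: participants were sampled on outcome status, so risks in the source population cannot be estimated directly — relative risk is not valid here. The odds ratio is the appropriate measure.
OR = (a·d)/(b·c) = (45 × 3188) / (1628 × 157) = 143460 / 255596 = 0.56128

0.56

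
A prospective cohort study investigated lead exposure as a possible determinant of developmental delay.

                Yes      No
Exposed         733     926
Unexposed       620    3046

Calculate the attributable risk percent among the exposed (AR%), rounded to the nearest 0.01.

61.72

Cells: a = 733, b = 926, c = 620, d = 3046.
Risk in exposed = 733/1659 = 0.44183; risk in unexposed = 620/3666 = 0.16912.
RR = 0.44183/0.16912 = 2.61251
AR% = (RR − 1)/RR × 100 = (2.61251 − 1)/2.61251 × 100 = 61.7227%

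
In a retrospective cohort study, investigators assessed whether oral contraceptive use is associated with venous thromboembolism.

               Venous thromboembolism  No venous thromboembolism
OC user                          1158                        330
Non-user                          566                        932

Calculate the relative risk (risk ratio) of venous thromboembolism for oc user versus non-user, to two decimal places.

2.06

Cells: a = 1158, b = 330, c = 566, d = 932.
Risk in exposed = 1158/1488 = 0.77823; risk in unexposed = 566/1498 = 0.37784.
RR = 0.77823 / 0.37784 = 2.05969
The risk among the exposed is 2.06 times that among the unexposed.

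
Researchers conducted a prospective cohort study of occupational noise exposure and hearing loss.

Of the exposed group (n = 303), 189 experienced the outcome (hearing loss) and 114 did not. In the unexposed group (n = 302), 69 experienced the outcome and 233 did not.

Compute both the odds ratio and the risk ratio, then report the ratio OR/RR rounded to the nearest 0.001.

2.051

From the description: a = 189, b = 114, c = 69, d = 233.
OR = (189·233)/(114·69) = 44037/7866 = 5.59840
Risk in exposed = 189/303 = 0.62376; risk in unexposed = 69/302 = 0.22848; RR = 2.73009
OR/RR = 5.59840 / 2.73009 = 2.05063
The outcome is not rare, so the OR lies further from 1 than the RR.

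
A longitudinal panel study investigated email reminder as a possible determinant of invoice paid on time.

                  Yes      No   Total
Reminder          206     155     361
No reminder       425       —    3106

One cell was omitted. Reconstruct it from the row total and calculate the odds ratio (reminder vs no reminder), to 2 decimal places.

The missing cell is in the unexposed row: 3106 − 425 = 2681.
So a = 206, b = 155, c = 425, d = 2681.
OR = (a·d)/(b·c) = (206 × 2681) / (155 × 425) = 552286 / 65875 = 8.38385

8.38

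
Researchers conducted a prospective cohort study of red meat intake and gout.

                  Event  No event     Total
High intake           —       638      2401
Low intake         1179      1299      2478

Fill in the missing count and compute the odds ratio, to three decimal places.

The missing cell is in the exposed row: 2401 − 638 = 1763.
So a = 1763, b = 638, c = 1179, d = 1299.
OR = (a·d)/(b·c) = (1763 × 1299) / (638 × 1179) = 2290137 / 752202 = 3.04458

3.045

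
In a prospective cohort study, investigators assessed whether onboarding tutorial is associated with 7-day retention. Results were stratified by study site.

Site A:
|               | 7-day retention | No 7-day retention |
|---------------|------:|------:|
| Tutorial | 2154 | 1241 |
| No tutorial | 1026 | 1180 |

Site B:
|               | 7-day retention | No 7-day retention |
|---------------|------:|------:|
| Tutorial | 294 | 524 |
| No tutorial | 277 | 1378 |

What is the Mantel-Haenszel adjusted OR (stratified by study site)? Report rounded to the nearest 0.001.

2.159

OR_MH = Σ(aᵢdᵢ/nᵢ) / Σ(bᵢcᵢ/nᵢ), where nᵢ is the stratum total.
Stratum 1 (Site A): n = 5601; a·d/n = 2154·1180/5601 = 453.7975; b·c/n = 1241·1026/5601 = 227.3283
Stratum 2 (Site B): n = 2473; a·d/n = 294·1378/2473 = 163.8221; b·c/n = 524·277/2473 = 58.6931
OR_MH = (453.7975 + 163.8221) / (227.3283 + 58.6931) = 617.6196 / 286.0214 = 2.15935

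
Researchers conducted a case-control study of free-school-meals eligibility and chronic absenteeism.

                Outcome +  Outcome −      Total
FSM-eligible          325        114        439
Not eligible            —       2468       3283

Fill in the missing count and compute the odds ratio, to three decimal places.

8.633

The missing cell is in the unexposed row: 3283 − 2468 = 815.
So a = 325, b = 114, c = 815, d = 2468.
OR = (a·d)/(b·c) = (325 × 2468) / (114 × 815) = 802100 / 92910 = 8.63309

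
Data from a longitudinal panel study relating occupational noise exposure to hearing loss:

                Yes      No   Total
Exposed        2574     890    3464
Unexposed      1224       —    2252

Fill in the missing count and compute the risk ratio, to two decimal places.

The missing cell is in the unexposed row: 2252 − 1224 = 1028.
So a = 2574, b = 890, c = 1224, d = 1028.
RR = [a/(a+b)] / [c/(c+d)] = (2574/3464) / (1224/2252) = 0.74307/0.54352 = 1.36715

1.37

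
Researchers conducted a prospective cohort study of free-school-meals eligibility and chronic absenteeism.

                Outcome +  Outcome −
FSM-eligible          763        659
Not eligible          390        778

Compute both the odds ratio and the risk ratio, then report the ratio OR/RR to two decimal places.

1.44

Cells: a = 763, b = 659, c = 390, d = 778.
OR = (763·778)/(659·390) = 593614/257010 = 2.30969
Risk in exposed = 763/1422 = 0.53657; risk in unexposed = 390/1168 = 0.33390; RR = 1.60695
OR/RR = 2.30969 / 1.60695 = 1.43731
The outcome is not rare, so the OR lies further from 1 than the RR.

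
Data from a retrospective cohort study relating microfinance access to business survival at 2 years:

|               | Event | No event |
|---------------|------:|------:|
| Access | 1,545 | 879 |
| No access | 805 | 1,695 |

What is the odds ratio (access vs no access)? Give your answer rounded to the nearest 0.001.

3.701

Cells: a = 1545, b = 879, c = 805, d = 1695.
OR = (a·d)/(b·c) = (1545 × 1695) / (879 × 805) = 2618775 / 707595 = 3.70095
The odds of business survival at 2 years are about 3.70 times as high in the access group.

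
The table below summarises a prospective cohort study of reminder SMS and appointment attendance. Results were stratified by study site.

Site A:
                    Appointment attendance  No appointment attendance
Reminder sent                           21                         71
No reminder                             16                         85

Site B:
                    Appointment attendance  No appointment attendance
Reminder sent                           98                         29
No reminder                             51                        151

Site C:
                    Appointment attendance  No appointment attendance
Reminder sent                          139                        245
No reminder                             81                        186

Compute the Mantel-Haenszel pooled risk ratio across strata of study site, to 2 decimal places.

RR_MH = Σ(aᵢ·n₀ᵢ/nᵢ) / Σ(cᵢ·n₁ᵢ/nᵢ), with n₁ᵢ = aᵢ+bᵢ (exposed), n₀ᵢ = cᵢ+dᵢ (unexposed), nᵢ = n₁ᵢ+n₀ᵢ.
Stratum 1 (Site A): n₁ = 92, n₀ = 101, n = 193; a·n₀/n = 21·101/193 = 10.9896; c·n₁/n = 16·92/193 = 7.6269
Stratum 2 (Site B): n₁ = 127, n₀ = 202, n = 329; a·n₀/n = 98·202/329 = 60.1702; c·n₁/n = 51·127/329 = 19.6869
Stratum 3 (Site C): n₁ = 384, n₀ = 267, n = 651; a·n₀/n = 139·267/651 = 57.0092; c·n₁/n = 81·384/651 = 47.7788
RR_MH = (10.9896 + 60.1702 + 57.0092) / (7.6269 + 19.6869 + 47.7788) = 128.1691 / 75.0927 = 1.70681

1.71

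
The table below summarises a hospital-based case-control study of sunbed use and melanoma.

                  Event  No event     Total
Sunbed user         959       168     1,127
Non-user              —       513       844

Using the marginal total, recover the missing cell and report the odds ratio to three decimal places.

8.847

The missing cell is in the unexposed row: 844 − 513 = 331.
So a = 959, b = 168, c = 331, d = 513.
OR = (a·d)/(b·c) = (959 × 513) / (168 × 331) = 491967 / 55608 = 8.84705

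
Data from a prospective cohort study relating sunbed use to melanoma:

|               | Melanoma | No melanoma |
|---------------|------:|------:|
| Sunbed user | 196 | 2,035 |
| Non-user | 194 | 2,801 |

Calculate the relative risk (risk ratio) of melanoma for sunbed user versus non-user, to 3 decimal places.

1.356

Cells: a = 196, b = 2035, c = 194, d = 2801.
Risk in exposed = 196/2231 = 0.08785; risk in unexposed = 194/2995 = 0.06477.
RR = 0.08785 / 0.06477 = 1.35629
The risk among the exposed is 1.36 times that among the unexposed.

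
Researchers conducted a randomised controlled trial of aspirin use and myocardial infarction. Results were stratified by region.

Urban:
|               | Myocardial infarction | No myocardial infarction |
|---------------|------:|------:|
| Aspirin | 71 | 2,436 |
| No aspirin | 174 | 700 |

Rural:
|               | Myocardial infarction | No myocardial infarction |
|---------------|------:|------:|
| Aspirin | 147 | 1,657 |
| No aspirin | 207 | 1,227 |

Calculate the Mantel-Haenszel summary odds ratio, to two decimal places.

0.30

OR_MH = Σ(aᵢdᵢ/nᵢ) / Σ(bᵢcᵢ/nᵢ), where nᵢ is the stratum total.
Stratum 1 (Urban): n = 3381; a·d/n = 71·700/3381 = 14.6998; b·c/n = 2436·174/3381 = 125.3665
Stratum 2 (Rural): n = 3238; a·d/n = 147·1227/3238 = 55.7038; b·c/n = 1657·207/3238 = 105.9293
OR_MH = (14.6998 + 55.7038) / (125.3665 + 105.9293) = 70.4036 / 231.2957 = 0.30439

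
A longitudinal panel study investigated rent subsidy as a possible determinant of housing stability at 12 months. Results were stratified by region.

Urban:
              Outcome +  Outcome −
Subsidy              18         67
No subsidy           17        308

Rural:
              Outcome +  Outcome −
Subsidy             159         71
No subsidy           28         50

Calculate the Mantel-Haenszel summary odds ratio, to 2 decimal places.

4.26

OR_MH = Σ(aᵢdᵢ/nᵢ) / Σ(bᵢcᵢ/nᵢ), where nᵢ is the stratum total.
Stratum 1 (Urban): n = 410; a·d/n = 18·308/410 = 13.5220; b·c/n = 67·17/410 = 2.7780
Stratum 2 (Rural): n = 308; a·d/n = 159·50/308 = 25.8117; b·c/n = 71·28/308 = 6.4545
OR_MH = (13.5220 + 25.8117) / (2.7780 + 6.4545) = 39.3336 / 9.2326 = 4.26030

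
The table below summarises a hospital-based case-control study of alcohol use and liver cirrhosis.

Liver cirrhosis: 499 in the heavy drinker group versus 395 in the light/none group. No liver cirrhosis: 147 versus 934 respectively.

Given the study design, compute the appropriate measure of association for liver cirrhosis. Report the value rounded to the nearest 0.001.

From the description: a = 499, b = 147, c = 395, d = 934.
This is a hospital-based case-control study: participants were sampled on outcome status, so risks in the source population cannot be estimated directly — relative risk is not valid here. The odds ratio is the appropriate measure.
OR = (a·d)/(b·c) = (499 × 934) / (147 × 395) = 466066 / 58065 = 8.02663

8.027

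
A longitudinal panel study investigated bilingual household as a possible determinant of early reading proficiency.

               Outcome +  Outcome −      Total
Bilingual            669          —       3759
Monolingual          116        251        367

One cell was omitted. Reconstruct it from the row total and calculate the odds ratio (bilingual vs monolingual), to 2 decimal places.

0.47

The missing cell is in the exposed row: 3759 − 669 = 3090.
So a = 669, b = 3090, c = 116, d = 251.
OR = (a·d)/(b·c) = (669 × 251) / (3090 × 116) = 167919 / 358440 = 0.46847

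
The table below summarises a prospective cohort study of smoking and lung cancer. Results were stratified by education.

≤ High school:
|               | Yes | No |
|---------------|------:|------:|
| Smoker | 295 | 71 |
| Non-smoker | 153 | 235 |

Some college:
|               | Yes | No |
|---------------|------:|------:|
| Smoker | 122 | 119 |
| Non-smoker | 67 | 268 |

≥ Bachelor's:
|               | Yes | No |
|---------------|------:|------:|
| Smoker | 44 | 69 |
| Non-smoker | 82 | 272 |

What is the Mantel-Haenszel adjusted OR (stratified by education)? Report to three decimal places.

4.319

OR_MH = Σ(aᵢdᵢ/nᵢ) / Σ(bᵢcᵢ/nᵢ), where nᵢ is the stratum total.
Stratum 1 (≤ High school): n = 754; a·d/n = 295·235/754 = 91.9430; b·c/n = 71·153/754 = 14.4072
Stratum 2 (Some college): n = 576; a·d/n = 122·268/576 = 56.7639; b·c/n = 119·67/576 = 13.8420
Stratum 3 (≥ Bachelor's): n = 467; a·d/n = 44·272/467 = 25.6274; b·c/n = 69·82/467 = 12.1156
OR_MH = (91.9430 + 56.7639 + 25.6274) / (14.4072 + 13.8420 + 12.1156) = 174.3343 / 40.3648 = 4.31897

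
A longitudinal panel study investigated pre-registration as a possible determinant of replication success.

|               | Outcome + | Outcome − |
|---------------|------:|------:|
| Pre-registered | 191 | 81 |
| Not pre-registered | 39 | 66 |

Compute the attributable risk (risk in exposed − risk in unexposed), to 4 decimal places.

0.3308

Cells: a = 191, b = 81, c = 39, d = 66.
Risk in exposed = 191/272 = 0.702206; risk in unexposed = 39/105 = 0.371429.
Risk difference = 0.702206 − 0.371429 = 0.330777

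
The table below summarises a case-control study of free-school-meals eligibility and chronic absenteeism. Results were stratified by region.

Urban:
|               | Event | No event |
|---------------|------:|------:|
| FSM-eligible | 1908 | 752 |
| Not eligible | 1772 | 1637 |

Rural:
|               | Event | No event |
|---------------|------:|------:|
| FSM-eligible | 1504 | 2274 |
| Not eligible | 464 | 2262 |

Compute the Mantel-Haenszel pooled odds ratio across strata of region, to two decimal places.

OR_MH = Σ(aᵢdᵢ/nᵢ) / Σ(bᵢcᵢ/nᵢ), where nᵢ is the stratum total.
Stratum 1 (Urban): n = 6069; a·d/n = 1908·1637/6069 = 514.6476; b·c/n = 752·1772/6069 = 219.5657
Stratum 2 (Rural): n = 6504; a·d/n = 1504·2262/6504 = 523.0701; b·c/n = 2274·464/6504 = 162.2288
OR_MH = (514.6476 + 523.0701) / (219.5657 + 162.2288) = 1037.7177 / 381.7944 = 2.71800

2.72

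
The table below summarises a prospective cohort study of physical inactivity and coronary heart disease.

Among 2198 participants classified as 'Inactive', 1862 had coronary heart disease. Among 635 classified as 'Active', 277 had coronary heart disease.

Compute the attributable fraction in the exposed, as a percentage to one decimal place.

From the description: a = 1862, b = 336, c = 277, d = 358.
Risk in exposed = 1862/2198 = 0.84713; risk in unexposed = 277/635 = 0.43622.
RR = 0.84713/0.43622 = 1.94199
AR% = (RR − 1)/RR × 100 = (1.94199 − 1)/1.94199 × 100 = 48.5063%

48.5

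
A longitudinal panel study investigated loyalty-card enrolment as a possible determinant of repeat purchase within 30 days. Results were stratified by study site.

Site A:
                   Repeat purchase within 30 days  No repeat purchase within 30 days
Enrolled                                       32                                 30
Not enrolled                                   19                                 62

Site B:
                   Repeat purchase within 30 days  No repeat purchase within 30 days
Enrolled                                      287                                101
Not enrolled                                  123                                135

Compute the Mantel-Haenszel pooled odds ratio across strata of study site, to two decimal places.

OR_MH = Σ(aᵢdᵢ/nᵢ) / Σ(bᵢcᵢ/nᵢ), where nᵢ is the stratum total.
Stratum 1 (Site A): n = 143; a·d/n = 32·62/143 = 13.8741; b·c/n = 30·19/143 = 3.9860
Stratum 2 (Site B): n = 646; a·d/n = 287·135/646 = 59.9768; b·c/n = 101·123/646 = 19.2307
OR_MH = (13.8741 + 59.9768) / (3.9860 + 19.2307) = 73.8509 / 23.2167 = 3.18094

3.18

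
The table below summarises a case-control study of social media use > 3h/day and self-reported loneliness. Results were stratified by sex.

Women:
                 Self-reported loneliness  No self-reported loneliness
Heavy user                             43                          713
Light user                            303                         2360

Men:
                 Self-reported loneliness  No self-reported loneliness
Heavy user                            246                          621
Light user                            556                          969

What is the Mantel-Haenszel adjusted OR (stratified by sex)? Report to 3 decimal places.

0.623

OR_MH = Σ(aᵢdᵢ/nᵢ) / Σ(bᵢcᵢ/nᵢ), where nᵢ is the stratum total.
Stratum 1 (Women): n = 3419; a·d/n = 43·2360/3419 = 29.6812; b·c/n = 713·303/3419 = 63.1878
Stratum 2 (Men): n = 2392; a·d/n = 246·969/2392 = 99.6547; b·c/n = 621·556/2392 = 144.3462
OR_MH = (29.6812 + 99.6547) / (63.1878 + 144.3462) = 129.3359 / 207.5339 = 0.62320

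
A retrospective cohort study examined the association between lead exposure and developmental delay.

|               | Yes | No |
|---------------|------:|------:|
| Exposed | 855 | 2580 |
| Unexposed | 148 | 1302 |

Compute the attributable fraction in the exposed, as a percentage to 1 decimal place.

59.0

Cells: a = 855, b = 2580, c = 148, d = 1302.
Risk in exposed = 855/3435 = 0.24891; risk in unexposed = 148/1450 = 0.10207.
RR = 0.24891/0.10207 = 2.43863
AR% = (RR − 1)/RR × 100 = (2.43863 − 1)/2.43863 × 100 = 58.9933%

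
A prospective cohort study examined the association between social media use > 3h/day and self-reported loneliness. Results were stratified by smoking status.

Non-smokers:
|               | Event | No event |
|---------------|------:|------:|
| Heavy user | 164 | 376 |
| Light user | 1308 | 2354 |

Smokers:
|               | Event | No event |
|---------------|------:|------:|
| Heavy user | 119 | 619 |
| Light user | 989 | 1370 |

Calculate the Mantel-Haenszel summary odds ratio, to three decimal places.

0.459

OR_MH = Σ(aᵢdᵢ/nᵢ) / Σ(bᵢcᵢ/nᵢ), where nᵢ is the stratum total.
Stratum 1 (Non-smokers): n = 4202; a·d/n = 164·2354/4202 = 91.8743; b·c/n = 376·1308/4202 = 117.0414
Stratum 2 (Smokers): n = 3097; a·d/n = 119·1370/3097 = 52.6413; b·c/n = 619·989/3097 = 197.6723
OR_MH = (91.8743 + 52.6413) / (117.0414 + 197.6723) = 144.5156 / 314.7137 = 0.45920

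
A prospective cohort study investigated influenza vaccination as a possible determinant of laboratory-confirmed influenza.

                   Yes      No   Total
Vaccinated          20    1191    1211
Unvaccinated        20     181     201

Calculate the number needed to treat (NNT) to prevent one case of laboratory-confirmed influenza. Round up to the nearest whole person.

Risk in treated group = 20/1211 = 0.01652; risk in control = 20/201 = 0.09950.
Absolute risk reduction = 0.09950 − 0.01652 = 0.08299
NNT = 1 / ARR = 1 / 0.08299 = 12.050 → round up → 13

13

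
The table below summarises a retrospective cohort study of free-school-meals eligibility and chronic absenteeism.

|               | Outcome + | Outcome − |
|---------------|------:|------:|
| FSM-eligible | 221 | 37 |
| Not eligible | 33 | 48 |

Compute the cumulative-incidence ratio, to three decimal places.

2.103

Cells: a = 221, b = 37, c = 33, d = 48.
Risk in exposed = 221/258 = 0.85659; risk in unexposed = 33/81 = 0.40741.
RR = 0.85659 / 0.40741 = 2.10254
The risk among the exposed is 2.10 times that among the unexposed.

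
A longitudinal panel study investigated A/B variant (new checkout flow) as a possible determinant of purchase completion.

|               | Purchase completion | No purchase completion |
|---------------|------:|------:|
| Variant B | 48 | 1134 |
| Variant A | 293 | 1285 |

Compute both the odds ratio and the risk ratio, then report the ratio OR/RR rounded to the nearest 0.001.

Cells: a = 48, b = 1134, c = 293, d = 1285.
OR = (48·1285)/(1134·293) = 61680/332262 = 0.18564
Risk in exposed = 48/1182 = 0.04061; risk in unexposed = 293/1578 = 0.18568; RR = 0.21871
OR/RR = 0.18564 / 0.21871 = 0.84879
The outcome is not rare, so the OR lies further from 1 than the RR.

0.849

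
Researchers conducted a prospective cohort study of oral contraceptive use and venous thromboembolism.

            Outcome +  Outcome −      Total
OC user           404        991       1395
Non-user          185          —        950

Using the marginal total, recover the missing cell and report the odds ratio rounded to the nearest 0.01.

1.69

The missing cell is in the unexposed row: 950 − 185 = 765.
So a = 404, b = 991, c = 185, d = 765.
OR = (a·d)/(b·c) = (404 × 765) / (991 × 185) = 309060 / 183335 = 1.68577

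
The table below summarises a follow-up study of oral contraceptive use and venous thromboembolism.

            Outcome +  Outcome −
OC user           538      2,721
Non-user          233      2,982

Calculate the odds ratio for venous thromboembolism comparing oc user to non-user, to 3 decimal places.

Cells: a = 538, b = 2721, c = 233, d = 2982.
OR = (a·d)/(b·c) = (538 × 2982) / (2721 × 233) = 1604316 / 633993 = 2.53049
The odds of venous thromboembolism are about 2.53 times as high in the oc user group.

2.530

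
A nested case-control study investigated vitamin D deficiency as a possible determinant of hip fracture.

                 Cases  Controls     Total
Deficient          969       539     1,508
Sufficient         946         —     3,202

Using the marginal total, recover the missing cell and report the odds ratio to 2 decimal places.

4.29

The missing cell is in the unexposed row: 3202 − 946 = 2256.
So a = 969, b = 539, c = 946, d = 2256.
OR = (a·d)/(b·c) = (969 × 2256) / (539 × 946) = 2186064 / 509894 = 4.28729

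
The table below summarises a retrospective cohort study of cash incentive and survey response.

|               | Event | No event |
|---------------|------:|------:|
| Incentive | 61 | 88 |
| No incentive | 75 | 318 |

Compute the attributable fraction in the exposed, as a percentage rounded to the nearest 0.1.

Cells: a = 61, b = 88, c = 75, d = 318.
Risk in exposed = 61/149 = 0.40940; risk in unexposed = 75/393 = 0.19084.
RR = 0.40940/0.19084 = 2.14523
AR% = (RR − 1)/RR × 100 = (2.14523 − 1)/2.14523 × 100 = 53.3851%

53.4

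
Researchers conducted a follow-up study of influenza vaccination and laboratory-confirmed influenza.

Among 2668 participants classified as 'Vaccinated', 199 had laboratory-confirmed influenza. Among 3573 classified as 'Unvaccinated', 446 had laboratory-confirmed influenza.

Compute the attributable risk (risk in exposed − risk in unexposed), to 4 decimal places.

-0.0502

From the description: a = 199, b = 2469, c = 446, d = 3127.
Risk in exposed = 199/2668 = 0.074588; risk in unexposed = 446/3573 = 0.124825.
Risk difference = 0.074588 − 0.124825 = -0.050237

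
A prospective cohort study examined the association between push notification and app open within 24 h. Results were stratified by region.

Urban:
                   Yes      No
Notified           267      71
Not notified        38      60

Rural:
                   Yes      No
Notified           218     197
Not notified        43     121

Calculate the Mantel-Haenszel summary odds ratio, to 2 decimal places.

OR_MH = Σ(aᵢdᵢ/nᵢ) / Σ(bᵢcᵢ/nᵢ), where nᵢ is the stratum total.
Stratum 1 (Urban): n = 436; a·d/n = 267·60/436 = 36.7431; b·c/n = 71·38/436 = 6.1881
Stratum 2 (Rural): n = 579; a·d/n = 218·121/579 = 45.5579; b·c/n = 197·43/579 = 14.6304
OR_MH = (36.7431 + 45.5579) / (6.1881 + 14.6304) = 82.3010 / 20.8185 = 3.95327

3.95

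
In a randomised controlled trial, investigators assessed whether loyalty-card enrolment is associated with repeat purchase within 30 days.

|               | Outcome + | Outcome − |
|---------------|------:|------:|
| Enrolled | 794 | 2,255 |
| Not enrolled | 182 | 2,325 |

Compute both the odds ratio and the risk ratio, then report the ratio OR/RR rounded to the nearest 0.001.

1.254

Cells: a = 794, b = 2255, c = 182, d = 2325.
OR = (794·2325)/(2255·182) = 1846050/410410 = 4.49806
Risk in exposed = 794/3049 = 0.26041; risk in unexposed = 182/2507 = 0.07260; RR = 3.58712
OR/RR = 4.49806 / 3.58712 = 1.25395
The outcome is not rare, so the OR lies further from 1 than the RR.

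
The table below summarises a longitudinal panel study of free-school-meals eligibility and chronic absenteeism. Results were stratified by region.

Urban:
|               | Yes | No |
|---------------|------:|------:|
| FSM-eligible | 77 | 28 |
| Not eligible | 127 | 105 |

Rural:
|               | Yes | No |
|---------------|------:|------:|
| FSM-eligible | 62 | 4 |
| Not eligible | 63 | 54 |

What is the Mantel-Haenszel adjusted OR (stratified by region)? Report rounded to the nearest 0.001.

OR_MH = Σ(aᵢdᵢ/nᵢ) / Σ(bᵢcᵢ/nᵢ), where nᵢ is the stratum total.
Stratum 1 (Urban): n = 337; a·d/n = 77·105/337 = 23.9911; b·c/n = 28·127/337 = 10.5519
Stratum 2 (Rural): n = 183; a·d/n = 62·54/183 = 18.2951; b·c/n = 4·63/183 = 1.3770
OR_MH = (23.9911 + 18.2951) / (10.5519 + 1.3770) = 42.2862 / 11.9290 = 3.54483

3.545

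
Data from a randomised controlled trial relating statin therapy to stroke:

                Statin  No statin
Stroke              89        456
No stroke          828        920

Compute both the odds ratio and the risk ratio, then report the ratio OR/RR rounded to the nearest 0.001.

Reading the table with exposure as columns: a = 89 (Statin, case), b = 828 (Statin, non-case), c = 456 (No statin, case), d = 920.
OR = (89·920)/(828·456) = 81880/377568 = 0.21686
Risk in exposed = 89/917 = 0.09706; risk in unexposed = 456/1376 = 0.33140; RR = 0.29287
OR/RR = 0.21686 / 0.29287 = 0.74047
The outcome is not rare, so the OR lies further from 1 than the RR.

0.740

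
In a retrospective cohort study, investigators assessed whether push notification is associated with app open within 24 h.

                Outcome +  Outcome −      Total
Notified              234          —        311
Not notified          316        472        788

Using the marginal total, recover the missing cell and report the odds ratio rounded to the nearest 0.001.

The missing cell is in the exposed row: 311 − 234 = 77.
So a = 234, b = 77, c = 316, d = 472.
OR = (a·d)/(b·c) = (234 × 472) / (77 × 316) = 110448 / 24332 = 4.53921

4.539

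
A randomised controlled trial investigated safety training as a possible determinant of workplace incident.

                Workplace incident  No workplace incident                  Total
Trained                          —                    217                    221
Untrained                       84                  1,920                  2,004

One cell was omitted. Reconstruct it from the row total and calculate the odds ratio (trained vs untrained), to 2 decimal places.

0.42

The missing cell is in the exposed row: 221 − 217 = 4.
So a = 4, b = 217, c = 84, d = 1920.
OR = (a·d)/(b·c) = (4 × 1920) / (217 × 84) = 7680 / 18228 = 0.42133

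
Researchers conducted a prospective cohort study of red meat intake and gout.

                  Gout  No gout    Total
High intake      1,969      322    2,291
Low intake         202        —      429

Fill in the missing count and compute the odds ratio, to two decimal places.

The missing cell is in the unexposed row: 429 − 202 = 227.
So a = 1969, b = 322, c = 202, d = 227.
OR = (a·d)/(b·c) = (1969 × 227) / (322 × 202) = 446963 / 65044 = 6.87170

6.87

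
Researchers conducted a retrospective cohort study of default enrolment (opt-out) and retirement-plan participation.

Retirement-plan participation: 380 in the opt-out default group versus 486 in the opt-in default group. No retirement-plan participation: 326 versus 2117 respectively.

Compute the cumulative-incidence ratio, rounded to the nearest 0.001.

2.883

From the description: a = 380, b = 326, c = 486, d = 2117.
Risk in exposed = 380/706 = 0.53824; risk in unexposed = 486/2603 = 0.18671.
RR = 0.53824 / 0.18671 = 2.88282
The risk among the exposed is 2.88 times that among the unexposed.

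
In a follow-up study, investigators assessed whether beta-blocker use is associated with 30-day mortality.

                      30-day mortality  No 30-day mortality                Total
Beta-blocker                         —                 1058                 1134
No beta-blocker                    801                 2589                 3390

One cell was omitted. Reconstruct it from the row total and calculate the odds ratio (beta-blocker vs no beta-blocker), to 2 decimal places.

The missing cell is in the exposed row: 1134 − 1058 = 76.
So a = 76, b = 1058, c = 801, d = 2589.
OR = (a·d)/(b·c) = (76 × 2589) / (1058 × 801) = 196764 / 847458 = 0.23218

0.23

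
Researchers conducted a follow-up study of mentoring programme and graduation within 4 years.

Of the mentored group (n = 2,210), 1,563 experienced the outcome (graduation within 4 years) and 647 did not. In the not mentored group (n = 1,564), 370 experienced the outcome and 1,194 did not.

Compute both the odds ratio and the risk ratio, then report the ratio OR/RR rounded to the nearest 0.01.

From the description: a = 1563, b = 647, c = 370, d = 1194.
OR = (1563·1194)/(647·370) = 1866222/239390 = 7.79574
Risk in exposed = 1563/2210 = 0.70724; risk in unexposed = 370/1564 = 0.23657; RR = 2.98952
OR/RR = 7.79574 / 2.98952 = 2.60769
The outcome is not rare, so the OR lies further from 1 than the RR.

2.61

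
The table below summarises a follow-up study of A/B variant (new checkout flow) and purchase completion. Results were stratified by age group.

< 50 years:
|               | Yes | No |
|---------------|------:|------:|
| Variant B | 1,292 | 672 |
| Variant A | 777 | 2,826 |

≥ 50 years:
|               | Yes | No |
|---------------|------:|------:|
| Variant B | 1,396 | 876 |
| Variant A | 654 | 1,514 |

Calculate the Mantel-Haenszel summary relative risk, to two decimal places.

2.49

RR_MH = Σ(aᵢ·n₀ᵢ/nᵢ) / Σ(cᵢ·n₁ᵢ/nᵢ), with n₁ᵢ = aᵢ+bᵢ (exposed), n₀ᵢ = cᵢ+dᵢ (unexposed), nᵢ = n₁ᵢ+n₀ᵢ.
Stratum 1 (< 50 years): n₁ = 1964, n₀ = 3603, n = 5567; a·n₀/n = 1292·3603/5567 = 836.1911; c·n₁/n = 777·1964/5567 = 274.1204
Stratum 2 (≥ 50 years): n₁ = 2272, n₀ = 2168, n = 4440; a·n₀/n = 1396·2168/4440 = 681.6505; c·n₁/n = 654·2272/4440 = 334.6595
RR_MH = (836.1911 + 681.6505) / (274.1204 + 334.6595) = 1517.8416 / 608.7798 = 2.49325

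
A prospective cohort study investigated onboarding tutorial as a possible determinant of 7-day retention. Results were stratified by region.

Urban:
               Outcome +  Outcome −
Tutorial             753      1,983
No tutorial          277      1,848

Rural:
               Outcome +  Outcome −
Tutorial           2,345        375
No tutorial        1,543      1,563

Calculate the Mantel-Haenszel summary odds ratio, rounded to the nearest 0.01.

4.31

OR_MH = Σ(aᵢdᵢ/nᵢ) / Σ(bᵢcᵢ/nᵢ), where nᵢ is the stratum total.
Stratum 1 (Urban): n = 4861; a·d/n = 753·1848/4861 = 286.2670; b·c/n = 1983·277/4861 = 112.9996
Stratum 2 (Rural): n = 5826; a·d/n = 2345·1563/5826 = 629.1169; b·c/n = 375·1543/5826 = 99.3177
OR_MH = (286.2670 + 629.1169) / (112.9996 + 99.3177) = 915.3839 / 212.3173 = 4.31140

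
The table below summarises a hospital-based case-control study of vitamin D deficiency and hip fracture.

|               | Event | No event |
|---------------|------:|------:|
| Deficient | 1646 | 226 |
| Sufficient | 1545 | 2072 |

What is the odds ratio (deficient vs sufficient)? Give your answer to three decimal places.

Cells: a = 1646, b = 226, c = 1545, d = 2072.
OR = (a·d)/(b·c) = (1646 × 2072) / (226 × 1545) = 3410512 / 349170 = 9.76748
The odds of hip fracture are about 9.77 times as high in the deficient group.

9.767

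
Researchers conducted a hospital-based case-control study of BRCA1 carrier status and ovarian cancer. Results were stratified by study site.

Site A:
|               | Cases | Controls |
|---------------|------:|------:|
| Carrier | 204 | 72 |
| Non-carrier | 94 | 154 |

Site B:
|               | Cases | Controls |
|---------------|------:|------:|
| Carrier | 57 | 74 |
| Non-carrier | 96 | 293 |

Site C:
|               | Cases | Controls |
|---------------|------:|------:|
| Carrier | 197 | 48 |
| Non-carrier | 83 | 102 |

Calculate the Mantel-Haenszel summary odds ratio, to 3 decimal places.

3.873

OR_MH = Σ(aᵢdᵢ/nᵢ) / Σ(bᵢcᵢ/nᵢ), where nᵢ is the stratum total.
Stratum 1 (Site A): n = 524; a·d/n = 204·154/524 = 59.9542; b·c/n = 72·94/524 = 12.9160
Stratum 2 (Site B): n = 520; a·d/n = 57·293/520 = 32.1173; b·c/n = 74·96/520 = 13.6615
Stratum 3 (Site C): n = 430; a·d/n = 197·102/430 = 46.7302; b·c/n = 48·83/430 = 9.2651
OR_MH = (59.9542 + 32.1173 + 46.7302) / (12.9160 + 13.6615 + 9.2651) = 138.8017 / 35.8427 = 3.87253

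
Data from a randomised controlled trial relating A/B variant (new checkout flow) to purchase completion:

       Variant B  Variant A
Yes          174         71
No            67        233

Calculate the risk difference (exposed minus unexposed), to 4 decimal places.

Reading the table with exposure as columns: a = 174 (Variant B, case), b = 67 (Variant B, non-case), c = 71 (Variant A, case), d = 233.
Risk in exposed = 174/241 = 0.721992; risk in unexposed = 71/304 = 0.233553.
Risk difference = 0.721992 − 0.233553 = 0.488439

0.4884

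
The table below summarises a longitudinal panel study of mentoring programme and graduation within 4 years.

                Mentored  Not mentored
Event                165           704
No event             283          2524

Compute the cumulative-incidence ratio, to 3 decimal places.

1.689

Reading the table with exposure as columns: a = 165 (Mentored, case), b = 283 (Mentored, non-case), c = 704 (Not mentored, case), d = 2524.
Risk in exposed = 165/448 = 0.36830; risk in unexposed = 704/3228 = 0.21809.
RR = 0.36830 / 0.21809 = 1.68876
The risk among the exposed is 1.69 times that among the unexposed.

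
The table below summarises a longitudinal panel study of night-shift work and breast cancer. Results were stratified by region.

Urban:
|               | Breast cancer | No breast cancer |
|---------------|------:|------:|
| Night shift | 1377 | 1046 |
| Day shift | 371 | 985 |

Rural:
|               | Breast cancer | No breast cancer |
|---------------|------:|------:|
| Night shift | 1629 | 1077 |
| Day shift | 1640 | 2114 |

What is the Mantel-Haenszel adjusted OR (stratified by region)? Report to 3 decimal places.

2.372

OR_MH = Σ(aᵢdᵢ/nᵢ) / Σ(bᵢcᵢ/nᵢ), where nᵢ is the stratum total.
Stratum 1 (Urban): n = 3779; a·d/n = 1377·985/3779 = 358.9164; b·c/n = 1046·371/3779 = 102.6901
Stratum 2 (Rural): n = 6460; a·d/n = 1629·2114/6460 = 533.0814; b·c/n = 1077·1640/6460 = 273.4180
OR_MH = (358.9164 + 533.0814) / (102.6901 + 273.4180) = 891.9978 / 376.1081 = 2.37165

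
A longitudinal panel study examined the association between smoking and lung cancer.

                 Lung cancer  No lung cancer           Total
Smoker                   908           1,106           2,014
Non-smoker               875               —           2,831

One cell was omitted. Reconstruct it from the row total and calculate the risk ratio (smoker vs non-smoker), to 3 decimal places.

1.459

The missing cell is in the unexposed row: 2831 − 875 = 1956.
So a = 908, b = 1106, c = 875, d = 1956.
RR = [a/(a+b)] / [c/(c+d)] = (908/2014) / (875/2831) = 0.45084/0.30908 = 1.45867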